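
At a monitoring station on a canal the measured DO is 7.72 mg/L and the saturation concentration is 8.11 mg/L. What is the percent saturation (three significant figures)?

95.2 % saturation

% saturation = C/C_s × 100 = 7.72/8.11 × 100 = 95.2 %.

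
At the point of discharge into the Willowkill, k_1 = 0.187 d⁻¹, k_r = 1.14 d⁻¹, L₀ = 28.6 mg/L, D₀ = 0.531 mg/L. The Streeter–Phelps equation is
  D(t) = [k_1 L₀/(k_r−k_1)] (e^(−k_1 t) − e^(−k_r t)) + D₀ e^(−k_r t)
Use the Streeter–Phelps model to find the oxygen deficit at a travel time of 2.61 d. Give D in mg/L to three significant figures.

D ≈ 3.19 mg/L

k_1 L₀/(k_r−k_1) = 0.187×28.6/(1.14−0.187) = 5.348/0.9530 = 5.612 mg/L.
e^(−k_1 t) = e^(−0.187×2.610) = 0.6138; e^(−k_r t) = e^(−1.14×2.610) = 0.05103.
D = 5.612 × (0.6138 − 0.05103) + 0.531 × 0.05103 = 3.158 + 0.02710 = 3.185 mg/L.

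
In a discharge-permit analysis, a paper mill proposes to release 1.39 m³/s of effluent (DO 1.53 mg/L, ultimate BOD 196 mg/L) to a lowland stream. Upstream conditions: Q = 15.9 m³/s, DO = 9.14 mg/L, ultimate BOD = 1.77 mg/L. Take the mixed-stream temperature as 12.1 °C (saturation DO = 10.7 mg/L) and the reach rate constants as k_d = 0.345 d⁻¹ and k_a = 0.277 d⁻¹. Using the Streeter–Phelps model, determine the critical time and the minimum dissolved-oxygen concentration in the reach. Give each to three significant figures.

Mixed DO = (15.9×9.14 + 1.39×1.53)/(15.9+1.39) = 147.5/17.29 = 8.528 mg/L.
Mixed L₀ = (15.9×1.77 + 1.39×196)/(17.29) = 300.6/17.29 = 17.38 mg/L.
Initial deficit D₀ = C_s − DO₀ = 10.7 − 8.528 = 2.172 mg/L.
t_c = (1/-0.06800) ln[(0.277/0.345)(1 − 2.172×-0.06800/(0.345×17.38))] = -14.71 × ln(0.8227) = 2.871 d.
D_c = (0.345/0.277) × 17.38 × e^(−0.345×2.871) = 1.245 × 17.38 × 0.3714 = 8.043 mg/L.
Minimum DO = 10.7 − 8.043 = 2.657 mg/L.

t_c ≈ 2.87 d; minimum DO ≈ 2.66 mg/L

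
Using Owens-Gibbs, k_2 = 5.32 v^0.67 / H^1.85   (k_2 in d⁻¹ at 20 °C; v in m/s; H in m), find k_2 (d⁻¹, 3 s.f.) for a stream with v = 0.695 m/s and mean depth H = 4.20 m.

k_2 = 5.32 × 0.695^0.67 / 4.20^1.85 = 5.32 × 0.7837 / 14.22 = 0.2931 d⁻¹.

k_2 ≈ 0.293 d⁻¹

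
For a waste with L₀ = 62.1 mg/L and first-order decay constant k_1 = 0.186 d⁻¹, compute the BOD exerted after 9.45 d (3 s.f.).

y ≈ 51.4 mg/L

y_t = L₀(1 − e^(−k_1 t)) = 62.1 × (1 − e^(−0.186×9.45))
= 62.1 × (1 − 0.1724) = 62.1 × 0.8276 = 51.39 mg/L.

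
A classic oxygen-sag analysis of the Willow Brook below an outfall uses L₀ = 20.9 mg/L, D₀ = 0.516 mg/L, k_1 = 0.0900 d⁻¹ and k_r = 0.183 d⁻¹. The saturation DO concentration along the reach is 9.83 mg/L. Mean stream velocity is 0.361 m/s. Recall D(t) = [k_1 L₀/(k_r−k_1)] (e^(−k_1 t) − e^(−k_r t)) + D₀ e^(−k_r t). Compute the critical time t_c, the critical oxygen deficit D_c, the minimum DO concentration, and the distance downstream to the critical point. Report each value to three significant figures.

t_c ≈ 7.35 d; D_c ≈ 5.30 mg/L; min DO ≈ 4.53 mg/L; x_c ≈ 229 km

At the critical point dD/dt = 0, so k_1 L₀ e^(−k_1 t) = k_r D. Substituting D(t) from the Streeter–Phelps equation and solving for t gives
t_c = ln[(k_r/k_1)(1 − D₀(k_r−k_1)/(k_1 L₀))] / (k_r−k_1).
Here k_r−k_1 = 0.09300 d⁻¹ and 1 − D₀(k_r−k_1)/(k_1 L₀) = 1 − 0.516×0.09300/(0.0900×20.9) = 0.9745, so
t_c = ln(2.033 × 0.9745) / 0.09300 = 0.6838 / 0.09300 = 7.353 d.
D_c = (k_1/k_r) L₀ e^(−k_1 t_c) = (0.0900/0.183) × 20.9 × e^(−0.0900×7.353) = 0.4918 × 20.9 × 0.5159 = 5.303 mg/L.
Minimum DO = C_s − D_c = 9.83 − 5.303 = 4.527 mg/L.
x_c = v t_c = 0.361 m/s × 7.353 d × 86400 s/d = 229300 m ≈ 229 km.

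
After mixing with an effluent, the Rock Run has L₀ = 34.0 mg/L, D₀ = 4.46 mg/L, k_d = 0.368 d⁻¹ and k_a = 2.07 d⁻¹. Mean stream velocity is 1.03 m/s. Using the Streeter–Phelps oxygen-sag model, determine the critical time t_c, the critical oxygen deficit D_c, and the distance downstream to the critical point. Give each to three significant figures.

t_c ≈ 0.467 d; D_c ≈ 5.09 mg/L; x_c ≈ 41.5 km

At the critical point dD/dt = 0, so k_d L₀ e^(−k_d t) = k_a D. Substituting D(t) from the Streeter–Phelps equation and solving for t gives
t_c = ln[(k_a/k_d)(1 − D₀(k_a−k_d)/(k_d L₀))] / (k_a−k_d).
Here k_a−k_d = 1.702 d⁻¹ and 1 − D₀(k_a−k_d)/(k_d L₀) = 1 − 4.46×1.702/(0.368×34.0) = 0.3933, so
t_c = ln(5.625 × 0.3933) / 1.702 = 0.7941 / 1.702 = 0.4665 d.
L(t_c) = L₀ e^(−k_d t_c) = 34.0 × 0.8422 = 28.64 mg/L, and at the critical point k_a D_c = k_d L, so D_c = (0.368/2.07) × 28.64 = 5.091 mg/L.
x_c = v t_c = 1.03 m/s × 0.4665 d × 86400 s/d = 41520 m ≈ 41.5 km.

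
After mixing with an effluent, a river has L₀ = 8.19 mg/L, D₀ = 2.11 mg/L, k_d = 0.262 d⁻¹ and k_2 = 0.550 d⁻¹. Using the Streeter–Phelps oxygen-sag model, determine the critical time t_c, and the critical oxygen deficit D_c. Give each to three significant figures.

At the critical point dD/dt = 0, so k_d L₀ e^(−k_d t) = k_2 D. Substituting D(t) from the Streeter–Phelps equation and solving for t gives
t_c = ln[(k_2/k_d)(1 − D₀(k_2−k_d)/(k_d L₀))] / (k_2−k_d).
Here k_2−k_d = 0.2880 d⁻¹ and 1 − D₀(k_2−k_d)/(k_d L₀) = 1 − 2.11×0.2880/(0.262×8.19) = 0.7168, so
t_c = ln(2.099 × 0.7168) / 0.2880 = 0.4086 / 0.2880 = 1.419 d.
D_c = (k_d/k_2) L₀ e^(−k_d t_c) = (0.262/0.550) × 8.19 × e^(−0.262×1.419) = 0.4764 × 8.19 × 0.6895 = 2.690 mg/L.

t_c ≈ 1.42 d; D_c ≈ 2.69 mg/L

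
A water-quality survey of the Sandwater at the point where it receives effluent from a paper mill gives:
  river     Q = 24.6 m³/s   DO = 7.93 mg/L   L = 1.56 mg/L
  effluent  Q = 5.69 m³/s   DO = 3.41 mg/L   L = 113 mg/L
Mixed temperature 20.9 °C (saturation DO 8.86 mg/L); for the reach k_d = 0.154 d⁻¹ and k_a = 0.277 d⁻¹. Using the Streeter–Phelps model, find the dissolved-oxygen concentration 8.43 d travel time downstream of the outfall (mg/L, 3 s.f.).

Mixed DO = (24.6×7.93 + 5.69×3.41)/(24.6+5.69) = 214.5/30.29 = 7.081 mg/L.
Mixed L₀ = (24.6×1.56 + 5.69×113)/(30.29) = 681.3/30.29 = 22.49 mg/L.
Initial deficit D₀ = C_s − DO₀ = 8.86 − 7.081 = 1.779 mg/L.
D(8.43) = [0.154×22.49/(0.277−0.154)](e^(−0.154×8.43) − e^(−0.277×8.43)) + 1.779 e^(−0.277×8.43)
= 28.16 × (0.2730 − 0.09680) + 1.779 × 0.09680 = 5.135 mg/L.
DO = 8.86 − 5.135 = 3.725 mg/L.

DO ≈ 3.72 mg/L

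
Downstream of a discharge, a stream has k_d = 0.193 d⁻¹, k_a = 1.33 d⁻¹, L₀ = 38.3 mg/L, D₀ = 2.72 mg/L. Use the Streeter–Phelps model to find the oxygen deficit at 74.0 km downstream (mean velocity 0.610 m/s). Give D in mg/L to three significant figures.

D ≈ 4.37 mg/L

Travel time t = x/v = 74.0 km / (0.610 m/s) = 74000 m / 0.610 m/s = 121300 s = 1.404 d.
k_d L₀/(k_a−k_d) = 0.193×38.3/(1.33−0.193) = 7.392/1.137 = 6.501 mg/L.
e^(−k_d t) = e^(−0.193×1.404) = 0.7626; e^(−k_a t) = e^(−1.33×1.404) = 0.1545.
D = 6.501 × (0.7626 − 0.1545) + 2.72 × 0.1545 = 3.953 + 0.4203 = 4.374 mg/L.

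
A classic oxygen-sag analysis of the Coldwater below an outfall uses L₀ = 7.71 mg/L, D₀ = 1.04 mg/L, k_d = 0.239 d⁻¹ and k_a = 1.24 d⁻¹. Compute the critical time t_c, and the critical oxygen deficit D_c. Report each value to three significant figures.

t_c ≈ 0.813 d; D_c ≈ 1.22 mg/L

At the critical point dD/dt = 0, so k_d L₀ e^(−k_d t) = k_a D. Substituting D(t) from the Streeter–Phelps equation and solving for t gives
t_c = ln[(k_a/k_d)(1 − D₀(k_a−k_d)/(k_d L₀))] / (k_a−k_d).
Here k_a−k_d = 1.001 d⁻¹ and 1 − D₀(k_a−k_d)/(k_d L₀) = 1 − 1.04×1.001/(0.239×7.71) = 0.4350, so
t_c = ln(5.188 × 0.4350) / 1.001 = 0.8141 / 1.001 = 0.8133 d.
D_c = (k_d/k_a) L₀ e^(−k_d t_c) = (0.239/1.24) × 7.71 × e^(−0.239×0.8133) = 0.1927 × 7.71 × 0.8233 = 1.224 mg/L.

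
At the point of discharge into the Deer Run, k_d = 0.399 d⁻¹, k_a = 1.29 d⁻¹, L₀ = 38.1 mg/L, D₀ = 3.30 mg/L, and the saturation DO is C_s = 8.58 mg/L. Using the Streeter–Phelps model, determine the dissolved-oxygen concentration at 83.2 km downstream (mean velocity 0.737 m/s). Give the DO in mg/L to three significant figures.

DO ≈ 1.00 mg/L

Travel time t = x/v = 83.2 km / (0.737 m/s) = 83200 m / 0.737 m/s = 112900 s = 1.307 d.
k_d L₀/(k_a−k_d) = 0.399×38.1/(1.29−0.399) = 15.20/0.8910 = 17.06 mg/L.
e^(−k_d t) = e^(−0.399×1.307) = 0.5937; e^(−k_a t) = e^(−1.29×1.307) = 0.1853.
D = 17.06 × (0.5937 − 0.1853) + 3.30 × 0.1853 = 6.968 + 0.6117 = 7.579 mg/L.
DO = C_s − D = 8.58 − 7.579 = 1.001 mg/L.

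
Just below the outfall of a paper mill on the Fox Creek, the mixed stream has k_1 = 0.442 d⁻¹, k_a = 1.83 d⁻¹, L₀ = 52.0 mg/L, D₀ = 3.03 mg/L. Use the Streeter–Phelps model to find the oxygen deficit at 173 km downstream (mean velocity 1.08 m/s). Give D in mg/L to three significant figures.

Travel time t = x/v = 173 km / (1.08 m/s) = 173000 m / 1.08 m/s = 160200 s = 1.854 d.
k_1 L₀/(k_a−k_1) = 0.442×52.0/(1.83−0.442) = 22.98/1.388 = 16.56 mg/L.
e^(−k_1 t) = e^(−0.442×1.854) = 0.4407; e^(−k_a t) = e^(−1.83×1.854) = 0.03361.
D = 16.56 × (0.4407 − 0.03361) + 3.03 × 0.03361 = 6.740 + 0.1019 = 6.842 mg/L.

D ≈ 6.84 mg/L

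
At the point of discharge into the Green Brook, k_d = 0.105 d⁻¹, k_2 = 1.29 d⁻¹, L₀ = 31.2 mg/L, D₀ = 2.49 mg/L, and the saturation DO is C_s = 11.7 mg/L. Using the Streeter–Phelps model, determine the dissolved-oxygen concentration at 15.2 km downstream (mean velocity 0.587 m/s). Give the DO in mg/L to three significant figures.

Travel time t = x/v = 15.2 km / (0.587 m/s) = 15200 m / 0.587 m/s = 25890 s = 0.2997 d.
k_d L₀/(k_2−k_d) = 0.105×31.2/(1.29−0.105) = 3.276/1.185 = 2.765 mg/L.
e^(−k_d t) = e^(−0.105×0.2997) = 0.9690; e^(−k_2 t) = e^(−1.29×0.2997) = 0.6794.
D = 2.765 × (0.9690 − 0.6794) + 2.49 × 0.6794 = 0.8008 + 1.692 = 2.492 mg/L.
DO = C_s − D = 11.7 − 2.492 = 9.208 mg/L.

DO ≈ 9.21 mg/L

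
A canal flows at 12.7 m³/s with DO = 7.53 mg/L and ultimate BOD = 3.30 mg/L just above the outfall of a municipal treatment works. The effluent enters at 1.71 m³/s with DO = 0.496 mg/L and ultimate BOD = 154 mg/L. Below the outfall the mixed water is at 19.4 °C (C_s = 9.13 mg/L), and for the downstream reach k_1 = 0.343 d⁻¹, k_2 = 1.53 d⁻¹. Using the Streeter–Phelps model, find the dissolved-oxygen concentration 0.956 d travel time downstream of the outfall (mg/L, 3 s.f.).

DO ≈ 5.57 mg/L

Mixed DO = (12.7×7.53 + 1.71×0.496)/(12.7+1.71) = 96.48/14.41 = 6.695 mg/L.
Mixed L₀ = (12.7×3.30 + 1.71×154)/(14.41) = 305.2/14.41 = 21.18 mg/L.
Initial deficit D₀ = C_s − DO₀ = 9.13 − 6.695 = 2.435 mg/L.
D(0.956) = [0.343×21.18/(1.53−0.343)](e^(−0.343×0.956) − e^(−1.53×0.956)) + 2.435 e^(−1.53×0.956)
= 6.121 × (0.7204 − 0.2316) + 2.435 × 0.2316 = 3.556 mg/L.
DO = 9.13 − 3.556 = 5.574 mg/L.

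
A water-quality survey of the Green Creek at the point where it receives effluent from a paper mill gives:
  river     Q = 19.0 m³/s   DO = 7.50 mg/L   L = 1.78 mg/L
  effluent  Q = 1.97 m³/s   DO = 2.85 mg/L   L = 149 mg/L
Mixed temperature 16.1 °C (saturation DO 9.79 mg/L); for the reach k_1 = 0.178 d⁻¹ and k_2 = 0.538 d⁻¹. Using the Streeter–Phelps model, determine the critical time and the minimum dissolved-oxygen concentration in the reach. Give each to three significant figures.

t_c ≈ 1.86 d; minimum DO ≈ 6.08 mg/L

Mixed DO = (19.0×7.50 + 1.97×2.85)/(19.0+1.97) = 148.1/20.97 = 7.063 mg/L.
Mixed L₀ = (19.0×1.78 + 1.97×149)/(20.97) = 327.3/20.97 = 15.61 mg/L.
Initial deficit D₀ = C_s − DO₀ = 9.79 − 7.063 = 2.727 mg/L.
t_c = (1/0.3600) ln[(0.538/0.178)(1 − 2.727×0.3600/(0.178×15.61))] = 2.778 × ln(1.955) = 1.862 d.
D_c = (0.178/0.538) × 15.61 × e^(−0.178×1.862) = 0.3309 × 15.61 × 0.7179 = 3.708 mg/L.
Minimum DO = 9.79 − 3.708 = 6.082 mg/L.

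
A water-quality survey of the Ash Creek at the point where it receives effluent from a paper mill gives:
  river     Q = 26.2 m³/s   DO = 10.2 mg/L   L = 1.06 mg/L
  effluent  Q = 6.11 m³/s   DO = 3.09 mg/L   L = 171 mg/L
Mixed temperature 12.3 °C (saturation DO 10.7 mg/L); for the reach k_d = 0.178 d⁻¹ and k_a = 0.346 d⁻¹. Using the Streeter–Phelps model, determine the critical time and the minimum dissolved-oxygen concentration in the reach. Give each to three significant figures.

t_c ≈ 3.64 d; minimum DO ≈ 1.76 mg/L

Mixed DO = (26.2×10.2 + 6.11×3.09)/(26.2+6.11) = 286.1/32.31 = 8.855 mg/L.
Mixed L₀ = (26.2×1.06 + 6.11×171)/(32.31) = 1073/32.31 = 33.20 mg/L.
Initial deficit D₀ = C_s − DO₀ = 10.7 − 8.855 = 1.845 mg/L.
t_c = (1/0.1680) ln[(0.346/0.178)(1 − 1.845×0.1680/(0.178×33.20))] = 5.952 × ln(1.842) = 3.636 d.
D_c = (0.178/0.346) × 33.20 × e^(−0.178×3.636) = 0.5145 × 33.20 × 0.5235 = 8.941 mg/L.
Minimum DO = 10.7 − 8.941 = 1.759 mg/L.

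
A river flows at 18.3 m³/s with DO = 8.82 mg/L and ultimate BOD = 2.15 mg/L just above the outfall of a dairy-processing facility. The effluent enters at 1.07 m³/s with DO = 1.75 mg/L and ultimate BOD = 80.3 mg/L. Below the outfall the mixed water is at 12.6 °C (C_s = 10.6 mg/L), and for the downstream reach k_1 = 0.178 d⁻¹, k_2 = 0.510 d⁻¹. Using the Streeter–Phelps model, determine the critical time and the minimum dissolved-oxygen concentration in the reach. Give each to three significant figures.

t_c ≈ 0.208 d; minimum DO ≈ 8.42 mg/L

Mixed DO = (18.3×8.82 + 1.07×1.75)/(18.3+1.07) = 163.3/19.37 = 8.429 mg/L.
Mixed L₀ = (18.3×2.15 + 1.07×80.3)/(19.37) = 125.3/19.37 = 6.467 mg/L.
Initial deficit D₀ = C_s − DO₀ = 10.6 − 8.429 = 2.171 mg/L.
t_c = (1/0.3320) ln[(0.510/0.178)(1 − 2.171×0.3320/(0.178×6.467))] = 3.012 × ln(1.072) = 0.2081 d.
D_c = (0.178/0.510) × 6.467 × e^(−0.178×0.2081) = 0.3490 × 6.467 × 0.9636 = 2.175 mg/L.
Minimum DO = 10.6 − 2.175 = 8.425 mg/L.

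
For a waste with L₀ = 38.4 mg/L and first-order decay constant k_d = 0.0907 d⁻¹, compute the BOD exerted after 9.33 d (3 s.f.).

y ≈ 21.9 mg/L

y_t = L₀(1 − e^(−k_d t)) = 38.4 × (1 − e^(−0.0907×9.33))
= 38.4 × (1 − 0.4290) = 38.4 × 0.5710 = 21.93 mg/L.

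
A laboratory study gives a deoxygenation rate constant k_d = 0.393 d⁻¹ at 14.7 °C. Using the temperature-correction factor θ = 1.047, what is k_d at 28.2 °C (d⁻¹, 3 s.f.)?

k_d ≈ 0.731 d⁻¹

k_d(T₂) = k_d(T₁) · θ^(T₂−T₁) = 0.393 × 1.047^(28.2−14.7)
= 0.393 × 1.047^13.5 = 0.393 × 1.859 = 0.7306 d⁻¹.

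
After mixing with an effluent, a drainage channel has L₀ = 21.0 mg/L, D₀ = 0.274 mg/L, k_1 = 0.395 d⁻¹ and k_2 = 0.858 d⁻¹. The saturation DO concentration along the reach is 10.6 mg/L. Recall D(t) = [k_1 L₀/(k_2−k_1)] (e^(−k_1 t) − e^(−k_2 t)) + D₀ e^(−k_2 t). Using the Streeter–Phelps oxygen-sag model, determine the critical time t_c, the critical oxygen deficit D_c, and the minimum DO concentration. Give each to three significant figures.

With k_2/k_1 = 2.172 and 1 − D₀(k_2−k_1)/(k_1 L₀) = 0.9847,
t_c = ln(2.172 × 0.9847) / (0.858 − 0.395) = ln(2.139) / 0.4630 = 0.7603/0.4630 = 1.642 d.
L(t_c) = L₀ e^(−k_1 t_c) = 21.0 × 0.5228 = 10.98 mg/L, and at the critical point k_2 D_c = k_1 L, so D_c = (0.395/0.858) × 10.98 = 5.054 mg/L.
Minimum DO = C_s − D_c = 10.6 − 5.054 = 5.546 mg/L.

t_c ≈ 1.64 d; D_c ≈ 5.05 mg/L; min DO ≈ 5.55 mg/L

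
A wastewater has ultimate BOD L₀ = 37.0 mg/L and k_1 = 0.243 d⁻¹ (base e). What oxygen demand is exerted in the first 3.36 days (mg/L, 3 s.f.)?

y ≈ 20.6 mg/L

y_t = L₀(1 − e^(−k_1 t)) = 37.0 × (1 − e^(−0.243×3.36))
= 37.0 × (1 − 0.4420) = 37.0 × 0.5580 = 20.65 mg/L.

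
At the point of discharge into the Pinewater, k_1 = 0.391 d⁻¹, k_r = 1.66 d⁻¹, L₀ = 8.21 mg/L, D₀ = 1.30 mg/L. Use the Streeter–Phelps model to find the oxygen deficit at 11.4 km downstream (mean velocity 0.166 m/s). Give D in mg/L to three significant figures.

Travel time t = x/v = 11.4 km / (0.166 m/s) = 11400 m / 0.166 m/s = 68670 s = 0.7948 d.
k_1 L₀/(k_r−k_1) = 0.391×8.21/(1.66−0.391) = 3.210/1.269 = 2.530 mg/L.
e^(−k_1 t) = e^(−0.391×0.7948) = 0.7329; e^(−k_r t) = e^(−1.66×0.7948) = 0.2673.
D = 2.530 × (0.7329 − 0.2673) + 1.30 × 0.2673 = 1.178 + 0.3475 = 1.525 mg/L.

D ≈ 1.53 mg/L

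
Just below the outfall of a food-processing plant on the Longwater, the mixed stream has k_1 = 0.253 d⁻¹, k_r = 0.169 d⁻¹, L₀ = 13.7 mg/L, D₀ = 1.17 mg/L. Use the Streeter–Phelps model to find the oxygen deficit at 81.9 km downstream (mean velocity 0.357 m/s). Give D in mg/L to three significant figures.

D ≈ 6.01 mg/L

Travel time t = x/v = 81.9 km / (0.357 m/s) = 81900 m / 0.357 m/s = 229400 s = 2.655 d.
k_1 L₀/(k_r−k_1) = 0.253×13.7/(0.169−0.253) = 3.466/-0.08400 = -41.26 mg/L.
e^(−k_1 t) = e^(−0.253×2.655) = 0.5108; e^(−k_r t) = e^(−0.169×2.655) = 0.6384.
D = -41.26 × (0.5108 − 0.6384) + 1.17 × 0.6384 = 5.267 + 0.7470 = 6.014 mg/L.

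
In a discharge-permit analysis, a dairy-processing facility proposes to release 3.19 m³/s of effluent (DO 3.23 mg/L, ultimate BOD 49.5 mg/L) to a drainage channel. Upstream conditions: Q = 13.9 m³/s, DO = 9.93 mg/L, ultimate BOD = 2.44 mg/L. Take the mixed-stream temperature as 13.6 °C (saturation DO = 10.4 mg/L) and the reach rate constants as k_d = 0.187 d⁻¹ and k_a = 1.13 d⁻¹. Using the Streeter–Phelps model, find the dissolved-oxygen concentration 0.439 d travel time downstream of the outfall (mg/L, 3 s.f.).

Mixed DO = (13.9×9.93 + 3.19×3.23)/(13.9+3.19) = 148.3/17.09 = 8.679 mg/L.
Mixed L₀ = (13.9×2.44 + 3.19×49.5)/(17.09) = 191.8/17.09 = 11.22 mg/L.
Initial deficit D₀ = C_s − DO₀ = 10.4 − 8.679 = 1.721 mg/L.
D(0.439) = [0.187×11.22/(1.13−0.187)](e^(−0.187×0.439) − e^(−1.13×0.439)) + 1.721 e^(−1.13×0.439)
= 2.226 × (0.9212 − 0.6089) + 1.721 × 0.6089 = 1.743 mg/L.
DO = 10.4 − 1.743 = 8.657 mg/L.

DO ≈ 8.66 mg/L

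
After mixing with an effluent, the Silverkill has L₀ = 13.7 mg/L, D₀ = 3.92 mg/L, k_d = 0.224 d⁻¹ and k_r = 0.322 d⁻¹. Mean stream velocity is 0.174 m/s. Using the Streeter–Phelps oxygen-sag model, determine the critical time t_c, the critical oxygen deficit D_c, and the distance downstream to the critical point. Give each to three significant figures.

t_c = [1/(k_r−k_d)] ln[(k_r/k_d)(1 − D₀(k_r−k_d)/(k_d L₀))]
= [1/(0.322−0.224)] ln[(0.322/0.224)(1 − 3.92×0.09800/(0.224×13.7))]
= (1/0.09800) ln[1.438 × 0.8748] = 10.20 × ln(1.258) = 10.20 × 0.2292 = 2.338 d.
D_c = (k_d/k_r) L₀ e^(−k_d t_c) = (0.224/0.322) × 13.7 × e^(−0.224×2.338) = 0.6957 × 13.7 × 0.5923 = 5.645 mg/L.
x_c = v t_c = 0.174 m/s × 2.338 d × 86400 s/d = 35150 m ≈ 35.2 km.

t_c ≈ 2.34 d; D_c ≈ 5.64 mg/L; x_c ≈ 35.2 km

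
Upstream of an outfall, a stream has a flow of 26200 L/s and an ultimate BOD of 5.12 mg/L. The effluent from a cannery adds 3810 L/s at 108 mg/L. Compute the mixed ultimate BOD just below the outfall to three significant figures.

Flow-weighted mixing: C = (Q_r C_r + Q_w C_w)/(Q_r + Q_w)
= (26200×5.12 + 3810×108)/(26200 + 3810) = 545600/30010 = 18.18 mg/L.

18.2 mg/L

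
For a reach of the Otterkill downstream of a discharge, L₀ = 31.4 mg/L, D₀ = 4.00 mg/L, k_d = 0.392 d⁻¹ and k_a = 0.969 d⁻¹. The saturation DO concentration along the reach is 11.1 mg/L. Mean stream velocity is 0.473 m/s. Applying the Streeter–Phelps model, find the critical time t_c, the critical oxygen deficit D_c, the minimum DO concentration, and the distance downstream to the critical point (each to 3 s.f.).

At the critical point dD/dt = 0, so k_d L₀ e^(−k_d t) = k_a D. Substituting D(t) from the Streeter–Phelps equation and solving for t gives
t_c = ln[(k_a/k_d)(1 − D₀(k_a−k_d)/(k_d L₀))] / (k_a−k_d).
Here k_a−k_d = 0.5770 d⁻¹ and 1 − D₀(k_a−k_d)/(k_d L₀) = 1 − 4.00×0.5770/(0.392×31.4) = 0.8125, so
t_c = ln(2.472 × 0.8125) / 0.5770 = 0.6974 / 0.5770 = 1.209 d.
D_c = (k_d/k_a) L₀ e^(−k_d t_c) = (0.392/0.969) × 31.4 × e^(−0.392×1.209) = 0.4045 × 31.4 × 0.6227 = 7.909 mg/L.
Minimum DO = C_s − D_c = 11.1 − 7.909 = 3.191 mg/L.
x_c = v t_c = 0.473 m/s × 1.209 d × 86400 s/d = 49390 m ≈ 49.4 km.

t_c ≈ 1.21 d; D_c ≈ 7.91 mg/L; min DO ≈ 3.19 mg/L; x_c ≈ 49.4 km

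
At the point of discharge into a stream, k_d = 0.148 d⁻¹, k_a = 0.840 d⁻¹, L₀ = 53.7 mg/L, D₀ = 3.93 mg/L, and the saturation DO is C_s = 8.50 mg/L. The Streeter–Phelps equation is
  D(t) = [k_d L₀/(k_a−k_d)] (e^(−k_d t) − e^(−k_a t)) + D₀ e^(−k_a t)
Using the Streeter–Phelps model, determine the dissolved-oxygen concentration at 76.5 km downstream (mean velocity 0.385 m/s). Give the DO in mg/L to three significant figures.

DO ≈ 1.42 mg/L

Travel time t = x/v = 76.5 km / (0.385 m/s) = 76500 m / 0.385 m/s = 198700 s = 2.300 d.
k_d L₀/(k_a−k_d) = 0.148×53.7/(0.840−0.148) = 7.948/0.6920 = 11.48 mg/L.
e^(−k_d t) = e^(−0.148×2.300) = 0.7115; e^(−k_a t) = e^(−0.840×2.300) = 0.1449.
D = 11.48 × (0.7115 − 0.1449) + 3.93 × 0.1449 = 6.508 + 0.5694 = 7.077 mg/L.
DO = C_s − D = 8.50 − 7.077 = 1.423 mg/L.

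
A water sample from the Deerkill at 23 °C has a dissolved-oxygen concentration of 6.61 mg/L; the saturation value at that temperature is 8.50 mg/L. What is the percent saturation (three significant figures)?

% saturation = C/C_s × 100 = 6.61/8.50 × 100 = 77.8 %.

77.8 % saturation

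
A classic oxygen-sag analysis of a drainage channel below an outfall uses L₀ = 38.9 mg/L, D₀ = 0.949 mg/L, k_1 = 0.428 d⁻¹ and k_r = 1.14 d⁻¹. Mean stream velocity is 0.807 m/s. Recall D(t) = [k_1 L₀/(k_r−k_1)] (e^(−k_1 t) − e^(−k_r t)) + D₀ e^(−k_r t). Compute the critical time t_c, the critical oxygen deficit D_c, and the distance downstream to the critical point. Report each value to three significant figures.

t_c = [1/(k_r−k_1)] ln[(k_r/k_1)(1 − D₀(k_r−k_1)/(k_1 L₀))]
= [1/(1.14−0.428)] ln[(1.14/0.428)(1 − 0.949×0.7120/(0.428×38.9))]
= (1/0.7120) ln[2.664 × 0.9594] = 1.404 × ln(2.555) = 1.404 × 0.9382 = 1.318 d.
L(t_c) = L₀ e^(−k_1 t_c) = 38.9 × 0.5689 = 22.13 mg/L, and at the critical point k_r D_c = k_1 L, so D_c = (0.428/1.14) × 22.13 = 8.309 mg/L.
x_c = v t_c = 0.807 m/s × 1.318 d × 86400 s/d = 91880 m ≈ 91.9 km.

t_c ≈ 1.32 d; D_c ≈ 8.31 mg/L; x_c ≈ 91.9 km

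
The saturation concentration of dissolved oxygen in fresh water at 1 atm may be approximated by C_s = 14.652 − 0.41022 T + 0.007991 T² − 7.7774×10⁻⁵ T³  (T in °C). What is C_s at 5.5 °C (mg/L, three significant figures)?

C_s ≈ 12.6 mg/L

C_s = 14.652 − 0.41022×5.5 + 0.007991×5.5² − 7.7774×10⁻⁵×5.5³ = 12.62 mg/L.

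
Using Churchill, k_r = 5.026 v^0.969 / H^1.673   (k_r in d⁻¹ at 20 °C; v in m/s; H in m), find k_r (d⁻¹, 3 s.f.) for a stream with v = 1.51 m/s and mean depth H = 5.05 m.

k_r ≈ 0.499 d⁻¹

k_r = 5.026 × 1.51^0.969 / 5.05^1.673 = 5.026 × 1.491 / 15.02 = 0.4989 d⁻¹.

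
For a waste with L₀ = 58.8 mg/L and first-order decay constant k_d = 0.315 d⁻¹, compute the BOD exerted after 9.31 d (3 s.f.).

y_t = L₀(1 − e^(−k_d t)) = 58.8 × (1 − e^(−0.315×9.31))
= 58.8 × (1 − 0.05326) = 58.8 × 0.9467 = 55.67 mg/L.

y ≈ 55.7 mg/L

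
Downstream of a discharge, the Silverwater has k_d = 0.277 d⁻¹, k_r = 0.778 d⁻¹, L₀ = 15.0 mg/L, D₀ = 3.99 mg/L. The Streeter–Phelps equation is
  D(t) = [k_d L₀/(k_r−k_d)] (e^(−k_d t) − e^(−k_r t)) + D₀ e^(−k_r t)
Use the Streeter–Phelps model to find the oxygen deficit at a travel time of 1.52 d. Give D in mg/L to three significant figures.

k_d L₀/(k_r−k_d) = 0.277×15.0/(0.778−0.277) = 4.155/0.5010 = 8.293 mg/L.
e^(−k_d t) = e^(−0.277×1.520) = 0.6564; e^(−k_r t) = e^(−0.778×1.520) = 0.3065.
D = 8.293 × (0.6564 − 0.3065) + 3.99 × 0.3065 = 2.902 + 1.223 = 4.125 mg/L.

D ≈ 4.12 mg/L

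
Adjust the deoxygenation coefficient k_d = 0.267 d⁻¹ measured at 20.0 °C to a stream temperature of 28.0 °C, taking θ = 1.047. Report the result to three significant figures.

k_d ≈ 0.386 d⁻¹

k_d(T₂) = k_d(T₁) · θ^(T₂−T₁) = 0.267 × 1.047^(28.0−20.0)
= 0.267 × 1.047^8.00 = 0.267 × 1.444 = 0.3856 d⁻¹.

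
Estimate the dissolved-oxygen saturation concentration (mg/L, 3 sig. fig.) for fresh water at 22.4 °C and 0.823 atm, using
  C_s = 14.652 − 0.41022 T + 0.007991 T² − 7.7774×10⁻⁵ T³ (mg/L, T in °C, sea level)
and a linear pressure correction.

At sea level: C_s = 14.652 − 0.41022×22.4 + 0.007991×22.4² − 7.7774×10⁻⁵×22.4³ = 8.599 mg/L.
Pressure correction: C_s' = 8.599 × 0.823 = 7.077 mg/L.

C_s ≈ 7.08 mg/L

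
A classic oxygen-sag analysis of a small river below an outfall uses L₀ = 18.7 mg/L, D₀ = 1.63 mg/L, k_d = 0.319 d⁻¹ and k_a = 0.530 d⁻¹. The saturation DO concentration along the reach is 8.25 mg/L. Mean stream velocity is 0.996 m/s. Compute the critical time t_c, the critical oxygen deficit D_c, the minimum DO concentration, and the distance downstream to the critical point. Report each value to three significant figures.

t_c ≈ 2.12 d; D_c ≈ 5.71 mg/L; min DO ≈ 2.54 mg/L; x_c ≈ 183 km

t_c = [1/(k_a−k_d)] ln[(k_a/k_d)(1 − D₀(k_a−k_d)/(k_d L₀))]
= [1/(0.530−0.319)] ln[(0.530/0.319)(1 − 1.63×0.2110/(0.319×18.7))]
= (1/0.2110) ln[1.661 × 0.9423] = 4.739 × ln(1.566) = 4.739 × 0.4483 = 2.125 d.
L(t_c) = L₀ e^(−k_d t_c) = 18.7 × 0.5078 = 9.495 mg/L, and at the critical point k_a D_c = k_d L, so D_c = (0.319/0.530) × 9.495 = 5.715 mg/L.
Minimum DO = C_s − D_c = 8.25 − 5.715 = 2.535 mg/L.
x_c = v t_c = 0.996 m/s × 2.125 d × 86400 s/d = 182800 m ≈ 183 km.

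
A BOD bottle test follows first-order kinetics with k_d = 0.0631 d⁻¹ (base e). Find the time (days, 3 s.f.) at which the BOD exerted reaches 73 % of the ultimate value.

y/L₀ = 1 − e^(−k_d t) = 0.73 ⇒ e^(−k_d t) = 0.270
t = −ln(0.270) / 0.0631 = 1.309 / 0.0631 = 20.75 d.

t ≈ 20.8 d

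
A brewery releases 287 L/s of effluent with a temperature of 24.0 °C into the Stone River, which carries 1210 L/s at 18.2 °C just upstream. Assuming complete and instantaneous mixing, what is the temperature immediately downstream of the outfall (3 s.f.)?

19.3 °C

Flow-weighted mixing: C = (Q_r C_r + Q_w C_w)/(Q_r + Q_w)
= (1210×18.2 + 287×24.0)/(1210 + 287) = 28910/1497 = 19.31 °C.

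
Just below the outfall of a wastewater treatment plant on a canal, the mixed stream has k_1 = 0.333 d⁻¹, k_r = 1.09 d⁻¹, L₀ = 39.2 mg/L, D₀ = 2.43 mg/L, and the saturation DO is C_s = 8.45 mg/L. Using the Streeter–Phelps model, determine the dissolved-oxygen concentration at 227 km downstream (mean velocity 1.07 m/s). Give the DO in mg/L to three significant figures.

DO ≈ 1.86 mg/L

Travel time t = x/v = 227 km / (1.07 m/s) = 227000 m / 1.07 m/s = 212100 s = 2.455 d.
k_1 L₀/(k_r−k_1) = 0.333×39.2/(1.09−0.333) = 13.05/0.7570 = 17.24 mg/L.
e^(−k_1 t) = e^(−0.333×2.455) = 0.4415; e^(−k_r t) = e^(−1.09×2.455) = 0.06881.
D = 17.24 × (0.4415 − 0.06881) + 2.43 × 0.06881 = 6.426 + 0.1672 = 6.593 mg/L.
DO = C_s − D = 8.45 − 6.593 = 1.857 mg/L.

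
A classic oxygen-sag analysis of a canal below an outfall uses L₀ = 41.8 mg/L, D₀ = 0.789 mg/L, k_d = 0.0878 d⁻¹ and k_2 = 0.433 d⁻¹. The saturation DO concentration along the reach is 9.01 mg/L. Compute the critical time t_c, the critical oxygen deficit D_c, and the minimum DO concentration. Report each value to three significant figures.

With k_2/k_d = 4.932 and 1 − D₀(k_2−k_d)/(k_d L₀) = 0.9258,
t_c = ln(4.932 × 0.9258) / (0.433 − 0.0878) = ln(4.566) / 0.3452 = 1.519/0.3452 = 4.399 d.
L(t_c) = L₀ e^(−k_d t_c) = 41.8 × 0.6796 = 28.41 mg/L, and at the critical point k_2 D_c = k_d L, so D_c = (0.0878/0.433) × 28.41 = 5.760 mg/L.
Minimum DO = C_s − D_c = 9.01 − 5.760 = 3.250 mg/L.

t_c ≈ 4.40 d; D_c ≈ 5.76 mg/L; min DO ≈ 3.25 mg/L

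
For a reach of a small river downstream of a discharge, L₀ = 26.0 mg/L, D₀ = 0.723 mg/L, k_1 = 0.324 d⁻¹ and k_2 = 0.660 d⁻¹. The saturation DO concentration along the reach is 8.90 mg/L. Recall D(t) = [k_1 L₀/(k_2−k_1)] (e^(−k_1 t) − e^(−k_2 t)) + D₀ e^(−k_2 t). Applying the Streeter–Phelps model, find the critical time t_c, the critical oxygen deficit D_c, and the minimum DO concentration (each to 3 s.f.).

At the critical point dD/dt = 0, so k_1 L₀ e^(−k_1 t) = k_2 D. Substituting D(t) from the Streeter–Phelps equation and solving for t gives
t_c = ln[(k_2/k_1)(1 − D₀(k_2−k_1)/(k_1 L₀))] / (k_2−k_1).
Here k_2−k_1 = 0.3360 d⁻¹ and 1 − D₀(k_2−k_1)/(k_1 L₀) = 1 − 0.723×0.3360/(0.324×26.0) = 0.9712, so
t_c = ln(2.037 × 0.9712) / 0.3360 = 0.6822 / 0.3360 = 2.030 d.
L(t_c) = L₀ e^(−k_1 t_c) = 26.0 × 0.5180 = 13.47 mg/L, and at the critical point k_2 D_c = k_1 L, so D_c = (0.324/0.660) × 13.47 = 6.611 mg/L.
Minimum DO = C_s − D_c = 8.90 − 6.611 = 2.289 mg/L.

t_c ≈ 2.03 d; D_c ≈ 6.61 mg/L; min DO ≈ 2.29 mg/L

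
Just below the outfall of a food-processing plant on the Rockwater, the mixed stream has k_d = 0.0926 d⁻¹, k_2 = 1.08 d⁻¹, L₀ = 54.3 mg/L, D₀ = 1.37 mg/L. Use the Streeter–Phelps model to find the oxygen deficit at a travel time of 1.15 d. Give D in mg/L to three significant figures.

k_d L₀/(k_2−k_d) = 0.0926×54.3/(1.08−0.0926) = 5.028/0.9874 = 5.092 mg/L.
e^(−k_d t) = e^(−0.0926×1.150) = 0.8990; e^(−k_2 t) = e^(−1.08×1.150) = 0.2888.
D = 5.092 × (0.8990 − 0.2888) + 1.37 × 0.2888 = 3.107 + 0.3957 = 3.503 mg/L.

D ≈ 3.50 mg/L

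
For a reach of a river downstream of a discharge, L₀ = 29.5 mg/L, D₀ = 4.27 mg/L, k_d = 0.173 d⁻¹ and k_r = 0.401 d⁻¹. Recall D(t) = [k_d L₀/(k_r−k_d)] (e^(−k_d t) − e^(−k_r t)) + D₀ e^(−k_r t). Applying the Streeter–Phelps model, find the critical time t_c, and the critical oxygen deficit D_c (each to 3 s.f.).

With k_r/k_d = 2.318 and 1 − D₀(k_r−k_d)/(k_d L₀) = 0.8092,
t_c = ln(2.318 × 0.8092) / (0.401 − 0.173) = ln(1.876) / 0.2280 = 0.6290/0.2280 = 2.759 d.
D_c = (k_d/k_r) L₀ e^(−k_d t_c) = (0.173/0.401) × 29.5 × e^(−0.173×2.759) = 0.4314 × 29.5 × 0.6205 = 7.897 mg/L.

t_c ≈ 2.76 d; D_c ≈ 7.90 mg/L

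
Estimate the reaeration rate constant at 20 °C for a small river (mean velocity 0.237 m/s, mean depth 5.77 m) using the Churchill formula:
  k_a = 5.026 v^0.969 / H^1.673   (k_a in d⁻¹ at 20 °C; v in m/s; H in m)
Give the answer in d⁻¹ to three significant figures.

k_a ≈ 0.0664 d⁻¹

k_a = 5.026 × 0.237^0.969 / 5.77^1.673 = 5.026 × 0.2478 / 18.77 = 0.06636 d⁻¹.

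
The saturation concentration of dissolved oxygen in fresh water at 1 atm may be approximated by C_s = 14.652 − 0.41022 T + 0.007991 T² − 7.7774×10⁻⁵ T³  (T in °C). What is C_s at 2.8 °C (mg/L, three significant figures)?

C_s ≈ 13.6 mg/L

C_s = 14.652 − 0.41022×2.8 + 0.007991×2.8² − 7.7774×10⁻⁵×2.8³ = 13.56 mg/L.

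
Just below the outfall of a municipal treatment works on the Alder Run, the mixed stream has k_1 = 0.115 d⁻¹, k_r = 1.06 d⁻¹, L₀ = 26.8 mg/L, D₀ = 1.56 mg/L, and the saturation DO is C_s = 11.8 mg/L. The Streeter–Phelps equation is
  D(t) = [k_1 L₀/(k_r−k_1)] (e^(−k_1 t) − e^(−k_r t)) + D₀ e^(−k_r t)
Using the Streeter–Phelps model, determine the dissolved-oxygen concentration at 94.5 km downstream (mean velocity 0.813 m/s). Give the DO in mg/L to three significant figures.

Travel time t = x/v = 94.5 km / (0.813 m/s) = 94500 m / 0.813 m/s = 116200 s = 1.345 d.
k_1 L₀/(k_r−k_1) = 0.115×26.8/(1.06−0.115) = 3.082/0.9450 = 3.261 mg/L.
e^(−k_1 t) = e^(−0.115×1.345) = 0.8567; e^(−k_r t) = e^(−1.06×1.345) = 0.2403.
D = 3.261 × (0.8567 − 0.2403) + 1.56 × 0.2403 = 2.010 + 0.3748 = 2.385 mg/L.
DO = C_s − D = 11.8 − 2.385 = 9.415 mg/L.

DO ≈ 9.41 mg/L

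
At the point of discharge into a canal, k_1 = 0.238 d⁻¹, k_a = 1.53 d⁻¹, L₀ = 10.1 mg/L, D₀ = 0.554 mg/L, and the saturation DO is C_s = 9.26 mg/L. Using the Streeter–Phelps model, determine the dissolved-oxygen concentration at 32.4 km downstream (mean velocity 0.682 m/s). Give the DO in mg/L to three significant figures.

DO ≈ 8.19 mg/L

Travel time t = x/v = 32.4 km / (0.682 m/s) = 32400 m / 0.682 m/s = 47510 s = 0.5499 d.
k_1 L₀/(k_a−k_1) = 0.238×10.1/(1.53−0.238) = 2.404/1.292 = 1.861 mg/L.
e^(−k_1 t) = e^(−0.238×0.5499) = 0.8773; e^(−k_a t) = e^(−1.53×0.5499) = 0.4312.
D = 1.861 × (0.8773 − 0.4312) + 0.554 × 0.4312 = 0.8301 + 0.2389 = 1.069 mg/L.
DO = C_s − D = 9.26 − 1.069 = 8.191 mg/L.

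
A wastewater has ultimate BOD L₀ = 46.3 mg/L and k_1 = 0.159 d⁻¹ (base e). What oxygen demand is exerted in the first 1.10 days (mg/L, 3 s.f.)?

y ≈ 7.43 mg/L

y_t = L₀(1 − e^(−k_1 t)) = 46.3 × (1 − e^(−0.159×1.10))
= 46.3 × (1 − 0.8395) = 46.3 × 0.1605 = 7.429 mg/L.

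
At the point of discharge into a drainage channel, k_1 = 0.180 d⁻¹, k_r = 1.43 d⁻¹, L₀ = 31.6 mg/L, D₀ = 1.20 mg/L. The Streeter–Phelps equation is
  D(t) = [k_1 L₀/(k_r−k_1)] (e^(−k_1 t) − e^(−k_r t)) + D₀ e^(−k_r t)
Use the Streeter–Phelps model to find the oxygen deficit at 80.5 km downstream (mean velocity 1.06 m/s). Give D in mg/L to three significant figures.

D ≈ 2.93 mg/L

Travel time t = x/v = 80.5 km / (1.06 m/s) = 80500 m / 1.06 m/s = 75940 s = 0.8790 d.
k_1 L₀/(k_r−k_1) = 0.180×31.6/(1.43−0.180) = 5.688/1.250 = 4.550 mg/L.
e^(−k_1 t) = e^(−0.180×0.8790) = 0.8537; e^(−k_r t) = e^(−1.43×0.8790) = 0.2845.
D = 4.550 × (0.8537 − 0.2845) + 1.20 × 0.2845 = 2.590 + 0.3414 = 2.931 mg/L.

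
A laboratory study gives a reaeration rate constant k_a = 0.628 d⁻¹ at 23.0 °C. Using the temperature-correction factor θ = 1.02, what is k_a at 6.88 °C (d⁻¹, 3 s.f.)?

k_a(T₂) = k_a(T₁) · θ^(T₂−T₁) = 0.628 × 1.02^(6.88−23.0)
= 0.628 × 1.02^-16.1 = 0.628 × 0.7267 = 0.4564 d⁻¹.

k_a ≈ 0.456 d⁻¹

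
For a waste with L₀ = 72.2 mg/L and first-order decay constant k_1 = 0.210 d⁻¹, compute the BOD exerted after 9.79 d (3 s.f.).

y ≈ 63.0 mg/L

y_t = L₀(1 − e^(−k_1 t)) = 72.2 × (1 − e^(−0.210×9.79))
= 72.2 × (1 − 0.1280) = 72.2 × 0.8720 = 62.96 mg/L.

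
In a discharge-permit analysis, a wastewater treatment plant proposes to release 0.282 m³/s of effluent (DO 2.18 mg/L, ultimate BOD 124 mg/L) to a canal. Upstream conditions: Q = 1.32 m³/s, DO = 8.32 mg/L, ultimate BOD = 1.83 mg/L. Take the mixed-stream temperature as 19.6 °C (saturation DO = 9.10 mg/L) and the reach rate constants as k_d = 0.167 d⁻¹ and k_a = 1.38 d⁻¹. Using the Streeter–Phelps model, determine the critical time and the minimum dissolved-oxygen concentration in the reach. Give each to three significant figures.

t_c ≈ 1.03 d; minimum DO ≈ 6.72 mg/L

Mixed DO = (1.32×8.32 + 0.282×2.18)/(1.32+0.282) = 11.60/1.602 = 7.239 mg/L.
Mixed L₀ = (1.32×1.83 + 0.282×124)/(1.602) = 37.38/1.602 = 23.34 mg/L.
Initial deficit D₀ = C_s − DO₀ = 9.10 − 7.239 = 1.861 mg/L.
t_c = (1/1.213) ln[(1.38/0.167)(1 − 1.861×1.213/(0.167×23.34))] = 0.8244 × ln(3.477) = 1.027 d.
D_c = (0.167/1.38) × 23.34 × e^(−0.167×1.027) = 0.1210 × 23.34 × 0.8423 = 2.379 mg/L.
Minimum DO = 9.10 − 2.379 = 6.721 mg/L.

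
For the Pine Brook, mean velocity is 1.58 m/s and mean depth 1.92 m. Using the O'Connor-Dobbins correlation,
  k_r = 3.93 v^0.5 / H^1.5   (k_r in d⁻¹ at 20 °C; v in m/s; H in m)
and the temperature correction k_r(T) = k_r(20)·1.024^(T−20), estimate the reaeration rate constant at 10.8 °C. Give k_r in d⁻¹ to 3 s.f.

k_r(20) = 3.93 × 1.58^0.5 / 1.92^1.5 = 3.93 × 1.257 / 2.660 = 1.857 d⁻¹.
k_r(10.8) = 1.857 × 1.024^(10.8−20) = 1.857 × 0.8040 = 1.493 d⁻¹.

k_r ≈ 1.49 d⁻¹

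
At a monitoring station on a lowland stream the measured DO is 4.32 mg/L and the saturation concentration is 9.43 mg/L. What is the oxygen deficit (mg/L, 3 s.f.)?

D = C_s − C = 9.43 − 4.32 = 5.11 mg/L.

D ≈ 5.11 mg/L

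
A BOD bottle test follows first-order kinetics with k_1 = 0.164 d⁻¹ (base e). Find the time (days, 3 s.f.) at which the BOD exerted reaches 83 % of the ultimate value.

y/L₀ = 1 − e^(−k_1 t) = 0.83 ⇒ e^(−k_1 t) = 0.170
t = −ln(0.170) / 0.164 = 1.772 / 0.164 = 10.80 d.

t ≈ 10.8 d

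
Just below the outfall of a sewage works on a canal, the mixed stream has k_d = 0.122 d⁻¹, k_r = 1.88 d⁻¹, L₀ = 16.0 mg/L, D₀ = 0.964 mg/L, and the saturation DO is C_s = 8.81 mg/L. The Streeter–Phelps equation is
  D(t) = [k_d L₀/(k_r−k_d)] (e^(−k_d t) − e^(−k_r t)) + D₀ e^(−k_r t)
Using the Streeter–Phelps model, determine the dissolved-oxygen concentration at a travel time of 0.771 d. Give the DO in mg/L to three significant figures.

DO ≈ 7.83 mg/L

k_d L₀/(k_r−k_d) = 0.122×16.0/(1.88−0.122) = 1.952/1.758 = 1.110 mg/L.
e^(−k_d t) = e^(−0.122×0.7710) = 0.9102; e^(−k_r t) = e^(−1.88×0.7710) = 0.2347.
D = 1.110 × (0.9102 − 0.2347) + 0.964 × 0.2347 = 0.7501 + 0.2262 = 0.9763 mg/L.
DO = C_s − D = 8.81 − 0.9763 = 7.834 mg/L.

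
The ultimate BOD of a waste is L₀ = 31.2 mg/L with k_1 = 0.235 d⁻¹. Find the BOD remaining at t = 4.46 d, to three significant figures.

L ≈ 10.9 mg/L

L_t = L₀ e^(−k_1 t) = 31.2 × e^(−0.235×4.46) = 31.2 × 0.3506 = 10.94 mg/L.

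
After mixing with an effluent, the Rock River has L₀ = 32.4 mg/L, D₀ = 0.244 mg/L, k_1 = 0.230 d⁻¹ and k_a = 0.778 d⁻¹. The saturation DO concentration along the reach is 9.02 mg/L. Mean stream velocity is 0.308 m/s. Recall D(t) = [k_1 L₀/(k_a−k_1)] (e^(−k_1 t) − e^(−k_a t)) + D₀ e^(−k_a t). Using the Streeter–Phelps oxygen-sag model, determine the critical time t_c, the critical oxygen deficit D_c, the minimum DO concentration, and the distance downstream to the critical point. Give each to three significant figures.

With k_a/k_1 = 3.383 and 1 − D₀(k_a−k_1)/(k_1 L₀) = 0.9821,
t_c = ln(3.383 × 0.9821) / (0.778 − 0.230) = ln(3.322) / 0.5480 = 1.201/0.5480 = 2.191 d.
D_c = (k_1/k_a) L₀ e^(−k_1 t_c) = (0.230/0.778) × 32.4 × e^(−0.230×2.191) = 0.2956 × 32.4 × 0.6042 = 5.787 mg/L.
Minimum DO = C_s − D_c = 9.02 − 5.787 = 3.233 mg/L.
x_c = v t_c = 0.308 m/s × 2.191 d × 86400 s/d = 58300 m ≈ 58.3 km.

t_c ≈ 2.19 d; D_c ≈ 5.79 mg/L; min DO ≈ 3.23 mg/L; x_c ≈ 58.3 km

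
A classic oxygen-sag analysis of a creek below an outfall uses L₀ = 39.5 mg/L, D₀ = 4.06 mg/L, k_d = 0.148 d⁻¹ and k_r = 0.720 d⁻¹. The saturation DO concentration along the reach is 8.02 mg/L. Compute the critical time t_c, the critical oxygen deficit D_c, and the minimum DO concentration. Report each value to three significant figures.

t_c ≈ 1.88 d; D_c ≈ 6.15 mg/L; min DO ≈ 1.87 mg/L

t_c = [1/(k_r−k_d)] ln[(k_r/k_d)(1 − D₀(k_r−k_d)/(k_d L₀))]
= [1/(0.720−0.148)] ln[(0.720/0.148)(1 − 4.06×0.5720/(0.148×39.5))]
= (1/0.5720) ln[4.865 × 0.6028] = 1.748 × ln(2.932) = 1.748 × 1.076 = 1.881 d.
D_c = (k_d/k_r) L₀ e^(−k_d t_c) = (0.148/0.720) × 39.5 × e^(−0.148×1.881) = 0.2056 × 39.5 × 0.7570 = 6.147 mg/L.
Minimum DO = C_s − D_c = 8.02 − 6.147 = 1.873 mg/L.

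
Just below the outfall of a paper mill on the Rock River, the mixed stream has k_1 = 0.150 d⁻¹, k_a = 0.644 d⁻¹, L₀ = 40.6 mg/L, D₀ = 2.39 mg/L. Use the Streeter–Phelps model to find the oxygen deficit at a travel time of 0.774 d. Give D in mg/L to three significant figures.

D ≈ 4.94 mg/L

k_1 L₀/(k_a−k_1) = 0.150×40.6/(0.644−0.150) = 6.090/0.4940 = 12.33 mg/L.
e^(−k_1 t) = e^(−0.150×0.7740) = 0.8904; e^(−k_a t) = e^(−0.644×0.7740) = 0.6075.
D = 12.33 × (0.8904 − 0.6075) + 2.39 × 0.6075 = 3.488 + 1.452 = 4.940 mg/L.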